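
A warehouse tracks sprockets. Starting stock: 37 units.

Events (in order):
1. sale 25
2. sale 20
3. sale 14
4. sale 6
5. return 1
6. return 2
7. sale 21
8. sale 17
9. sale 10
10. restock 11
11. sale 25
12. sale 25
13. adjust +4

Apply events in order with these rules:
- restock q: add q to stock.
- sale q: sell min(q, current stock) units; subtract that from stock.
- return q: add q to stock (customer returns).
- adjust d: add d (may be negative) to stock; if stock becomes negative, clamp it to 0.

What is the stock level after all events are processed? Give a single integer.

Answer: 4

Derivation:
Processing events:
Start: stock = 37
  Event 1 (sale 25): sell min(25,37)=25. stock: 37 - 25 = 12. total_sold = 25
  Event 2 (sale 20): sell min(20,12)=12. stock: 12 - 12 = 0. total_sold = 37
  Event 3 (sale 14): sell min(14,0)=0. stock: 0 - 0 = 0. total_sold = 37
  Event 4 (sale 6): sell min(6,0)=0. stock: 0 - 0 = 0. total_sold = 37
  Event 5 (return 1): 0 + 1 = 1
  Event 6 (return 2): 1 + 2 = 3
  Event 7 (sale 21): sell min(21,3)=3. stock: 3 - 3 = 0. total_sold = 40
  Event 8 (sale 17): sell min(17,0)=0. stock: 0 - 0 = 0. total_sold = 40
  Event 9 (sale 10): sell min(10,0)=0. stock: 0 - 0 = 0. total_sold = 40
  Event 10 (restock 11): 0 + 11 = 11
  Event 11 (sale 25): sell min(25,11)=11. stock: 11 - 11 = 0. total_sold = 51
  Event 12 (sale 25): sell min(25,0)=0. stock: 0 - 0 = 0. total_sold = 51
  Event 13 (adjust +4): 0 + 4 = 4
Final: stock = 4, total_sold = 51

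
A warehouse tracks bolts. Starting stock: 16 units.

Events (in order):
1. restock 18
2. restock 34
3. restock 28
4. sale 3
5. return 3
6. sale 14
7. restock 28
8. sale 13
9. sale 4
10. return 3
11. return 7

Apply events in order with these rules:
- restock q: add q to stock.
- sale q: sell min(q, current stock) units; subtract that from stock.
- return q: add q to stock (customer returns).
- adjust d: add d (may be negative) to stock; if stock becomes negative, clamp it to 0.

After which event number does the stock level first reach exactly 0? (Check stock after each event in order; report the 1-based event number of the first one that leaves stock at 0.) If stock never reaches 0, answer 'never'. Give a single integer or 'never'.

Processing events:
Start: stock = 16
  Event 1 (restock 18): 16 + 18 = 34
  Event 2 (restock 34): 34 + 34 = 68
  Event 3 (restock 28): 68 + 28 = 96
  Event 4 (sale 3): sell min(3,96)=3. stock: 96 - 3 = 93. total_sold = 3
  Event 5 (return 3): 93 + 3 = 96
  Event 6 (sale 14): sell min(14,96)=14. stock: 96 - 14 = 82. total_sold = 17
  Event 7 (restock 28): 82 + 28 = 110
  Event 8 (sale 13): sell min(13,110)=13. stock: 110 - 13 = 97. total_sold = 30
  Event 9 (sale 4): sell min(4,97)=4. stock: 97 - 4 = 93. total_sold = 34
  Event 10 (return 3): 93 + 3 = 96
  Event 11 (return 7): 96 + 7 = 103
Final: stock = 103, total_sold = 34

Stock never reaches 0.

Answer: never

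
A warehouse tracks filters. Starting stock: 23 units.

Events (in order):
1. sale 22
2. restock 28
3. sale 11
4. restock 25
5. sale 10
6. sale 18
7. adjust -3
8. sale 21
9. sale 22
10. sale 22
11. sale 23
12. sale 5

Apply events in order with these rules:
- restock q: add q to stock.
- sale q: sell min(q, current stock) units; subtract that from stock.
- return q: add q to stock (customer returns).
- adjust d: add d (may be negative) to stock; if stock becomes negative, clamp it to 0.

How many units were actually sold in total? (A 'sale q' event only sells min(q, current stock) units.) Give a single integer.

Processing events:
Start: stock = 23
  Event 1 (sale 22): sell min(22,23)=22. stock: 23 - 22 = 1. total_sold = 22
  Event 2 (restock 28): 1 + 28 = 29
  Event 3 (sale 11): sell min(11,29)=11. stock: 29 - 11 = 18. total_sold = 33
  Event 4 (restock 25): 18 + 25 = 43
  Event 5 (sale 10): sell min(10,43)=10. stock: 43 - 10 = 33. total_sold = 43
  Event 6 (sale 18): sell min(18,33)=18. stock: 33 - 18 = 15. total_sold = 61
  Event 7 (adjust -3): 15 + -3 = 12
  Event 8 (sale 21): sell min(21,12)=12. stock: 12 - 12 = 0. total_sold = 73
  Event 9 (sale 22): sell min(22,0)=0. stock: 0 - 0 = 0. total_sold = 73
  Event 10 (sale 22): sell min(22,0)=0. stock: 0 - 0 = 0. total_sold = 73
  Event 11 (sale 23): sell min(23,0)=0. stock: 0 - 0 = 0. total_sold = 73
  Event 12 (sale 5): sell min(5,0)=0. stock: 0 - 0 = 0. total_sold = 73
Final: stock = 0, total_sold = 73

Answer: 73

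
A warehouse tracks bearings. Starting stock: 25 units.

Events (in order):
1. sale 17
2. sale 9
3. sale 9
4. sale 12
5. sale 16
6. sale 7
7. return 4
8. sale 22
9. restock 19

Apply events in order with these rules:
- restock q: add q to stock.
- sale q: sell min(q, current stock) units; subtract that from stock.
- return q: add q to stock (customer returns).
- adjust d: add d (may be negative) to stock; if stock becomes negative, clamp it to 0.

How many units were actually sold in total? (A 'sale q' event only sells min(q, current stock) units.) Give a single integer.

Processing events:
Start: stock = 25
  Event 1 (sale 17): sell min(17,25)=17. stock: 25 - 17 = 8. total_sold = 17
  Event 2 (sale 9): sell min(9,8)=8. stock: 8 - 8 = 0. total_sold = 25
  Event 3 (sale 9): sell min(9,0)=0. stock: 0 - 0 = 0. total_sold = 25
  Event 4 (sale 12): sell min(12,0)=0. stock: 0 - 0 = 0. total_sold = 25
  Event 5 (sale 16): sell min(16,0)=0. stock: 0 - 0 = 0. total_sold = 25
  Event 6 (sale 7): sell min(7,0)=0. stock: 0 - 0 = 0. total_sold = 25
  Event 7 (return 4): 0 + 4 = 4
  Event 8 (sale 22): sell min(22,4)=4. stock: 4 - 4 = 0. total_sold = 29
  Event 9 (restock 19): 0 + 19 = 19
Final: stock = 19, total_sold = 29

Answer: 29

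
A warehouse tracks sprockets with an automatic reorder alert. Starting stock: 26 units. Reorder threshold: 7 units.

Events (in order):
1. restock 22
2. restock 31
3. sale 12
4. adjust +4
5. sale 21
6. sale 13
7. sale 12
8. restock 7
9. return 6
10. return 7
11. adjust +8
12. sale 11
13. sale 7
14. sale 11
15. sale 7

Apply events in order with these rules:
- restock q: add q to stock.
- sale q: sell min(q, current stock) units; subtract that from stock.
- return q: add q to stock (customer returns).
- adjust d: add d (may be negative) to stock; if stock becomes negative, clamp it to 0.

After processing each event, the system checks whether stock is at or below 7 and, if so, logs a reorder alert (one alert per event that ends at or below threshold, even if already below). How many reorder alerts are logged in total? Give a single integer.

Processing events:
Start: stock = 26
  Event 1 (restock 22): 26 + 22 = 48
  Event 2 (restock 31): 48 + 31 = 79
  Event 3 (sale 12): sell min(12,79)=12. stock: 79 - 12 = 67. total_sold = 12
  Event 4 (adjust +4): 67 + 4 = 71
  Event 5 (sale 21): sell min(21,71)=21. stock: 71 - 21 = 50. total_sold = 33
  Event 6 (sale 13): sell min(13,50)=13. stock: 50 - 13 = 37. total_sold = 46
  Event 7 (sale 12): sell min(12,37)=12. stock: 37 - 12 = 25. total_sold = 58
  Event 8 (restock 7): 25 + 7 = 32
  Event 9 (return 6): 32 + 6 = 38
  Event 10 (return 7): 38 + 7 = 45
  Event 11 (adjust +8): 45 + 8 = 53
  Event 12 (sale 11): sell min(11,53)=11. stock: 53 - 11 = 42. total_sold = 69
  Event 13 (sale 7): sell min(7,42)=7. stock: 42 - 7 = 35. total_sold = 76
  Event 14 (sale 11): sell min(11,35)=11. stock: 35 - 11 = 24. total_sold = 87
  Event 15 (sale 7): sell min(7,24)=7. stock: 24 - 7 = 17. total_sold = 94
Final: stock = 17, total_sold = 94

Checking against threshold 7:
  After event 1: stock=48 > 7
  After event 2: stock=79 > 7
  After event 3: stock=67 > 7
  After event 4: stock=71 > 7
  After event 5: stock=50 > 7
  After event 6: stock=37 > 7
  After event 7: stock=25 > 7
  After event 8: stock=32 > 7
  After event 9: stock=38 > 7
  After event 10: stock=45 > 7
  After event 11: stock=53 > 7
  After event 12: stock=42 > 7
  After event 13: stock=35 > 7
  After event 14: stock=24 > 7
  After event 15: stock=17 > 7
Alert events: []. Count = 0

Answer: 0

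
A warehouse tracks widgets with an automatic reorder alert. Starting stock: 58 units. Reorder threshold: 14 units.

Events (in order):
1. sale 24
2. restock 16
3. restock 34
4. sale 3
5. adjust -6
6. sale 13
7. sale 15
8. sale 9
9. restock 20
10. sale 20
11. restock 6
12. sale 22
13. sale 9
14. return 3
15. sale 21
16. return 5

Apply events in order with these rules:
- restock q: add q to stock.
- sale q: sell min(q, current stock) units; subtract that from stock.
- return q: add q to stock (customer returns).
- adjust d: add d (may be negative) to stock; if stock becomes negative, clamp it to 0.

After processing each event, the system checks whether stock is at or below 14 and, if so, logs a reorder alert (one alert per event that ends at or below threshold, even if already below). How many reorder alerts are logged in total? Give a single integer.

Answer: 3

Derivation:
Processing events:
Start: stock = 58
  Event 1 (sale 24): sell min(24,58)=24. stock: 58 - 24 = 34. total_sold = 24
  Event 2 (restock 16): 34 + 16 = 50
  Event 3 (restock 34): 50 + 34 = 84
  Event 4 (sale 3): sell min(3,84)=3. stock: 84 - 3 = 81. total_sold = 27
  Event 5 (adjust -6): 81 + -6 = 75
  Event 6 (sale 13): sell min(13,75)=13. stock: 75 - 13 = 62. total_sold = 40
  Event 7 (sale 15): sell min(15,62)=15. stock: 62 - 15 = 47. total_sold = 55
  Event 8 (sale 9): sell min(9,47)=9. stock: 47 - 9 = 38. total_sold = 64
  Event 9 (restock 20): 38 + 20 = 58
  Event 10 (sale 20): sell min(20,58)=20. stock: 58 - 20 = 38. total_sold = 84
  Event 11 (restock 6): 38 + 6 = 44
  Event 12 (sale 22): sell min(22,44)=22. stock: 44 - 22 = 22. total_sold = 106
  Event 13 (sale 9): sell min(9,22)=9. stock: 22 - 9 = 13. total_sold = 115
  Event 14 (return 3): 13 + 3 = 16
  Event 15 (sale 21): sell min(21,16)=16. stock: 16 - 16 = 0. total_sold = 131
  Event 16 (return 5): 0 + 5 = 5
Final: stock = 5, total_sold = 131

Checking against threshold 14:
  After event 1: stock=34 > 14
  After event 2: stock=50 > 14
  After event 3: stock=84 > 14
  After event 4: stock=81 > 14
  After event 5: stock=75 > 14
  After event 6: stock=62 > 14
  After event 7: stock=47 > 14
  After event 8: stock=38 > 14
  After event 9: stock=58 > 14
  After event 10: stock=38 > 14
  After event 11: stock=44 > 14
  After event 12: stock=22 > 14
  After event 13: stock=13 <= 14 -> ALERT
  After event 14: stock=16 > 14
  After event 15: stock=0 <= 14 -> ALERT
  After event 16: stock=5 <= 14 -> ALERT
Alert events: [13, 15, 16]. Count = 3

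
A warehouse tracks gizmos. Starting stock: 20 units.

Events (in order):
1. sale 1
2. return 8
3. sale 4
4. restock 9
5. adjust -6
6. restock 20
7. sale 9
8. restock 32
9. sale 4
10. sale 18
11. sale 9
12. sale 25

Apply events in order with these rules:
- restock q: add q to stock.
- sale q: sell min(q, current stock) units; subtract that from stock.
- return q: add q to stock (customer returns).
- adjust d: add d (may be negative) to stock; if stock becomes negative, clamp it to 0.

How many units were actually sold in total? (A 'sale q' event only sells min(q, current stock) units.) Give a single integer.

Answer: 70

Derivation:
Processing events:
Start: stock = 20
  Event 1 (sale 1): sell min(1,20)=1. stock: 20 - 1 = 19. total_sold = 1
  Event 2 (return 8): 19 + 8 = 27
  Event 3 (sale 4): sell min(4,27)=4. stock: 27 - 4 = 23. total_sold = 5
  Event 4 (restock 9): 23 + 9 = 32
  Event 5 (adjust -6): 32 + -6 = 26
  Event 6 (restock 20): 26 + 20 = 46
  Event 7 (sale 9): sell min(9,46)=9. stock: 46 - 9 = 37. total_sold = 14
  Event 8 (restock 32): 37 + 32 = 69
  Event 9 (sale 4): sell min(4,69)=4. stock: 69 - 4 = 65. total_sold = 18
  Event 10 (sale 18): sell min(18,65)=18. stock: 65 - 18 = 47. total_sold = 36
  Event 11 (sale 9): sell min(9,47)=9. stock: 47 - 9 = 38. total_sold = 45
  Event 12 (sale 25): sell min(25,38)=25. stock: 38 - 25 = 13. total_sold = 70
Final: stock = 13, total_sold = 70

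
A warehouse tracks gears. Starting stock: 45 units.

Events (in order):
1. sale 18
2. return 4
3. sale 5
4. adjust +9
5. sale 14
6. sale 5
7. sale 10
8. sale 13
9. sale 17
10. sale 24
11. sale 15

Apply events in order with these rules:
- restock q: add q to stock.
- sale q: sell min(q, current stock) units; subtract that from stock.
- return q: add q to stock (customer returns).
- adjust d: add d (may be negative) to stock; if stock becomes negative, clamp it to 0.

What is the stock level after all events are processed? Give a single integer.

Processing events:
Start: stock = 45
  Event 1 (sale 18): sell min(18,45)=18. stock: 45 - 18 = 27. total_sold = 18
  Event 2 (return 4): 27 + 4 = 31
  Event 3 (sale 5): sell min(5,31)=5. stock: 31 - 5 = 26. total_sold = 23
  Event 4 (adjust +9): 26 + 9 = 35
  Event 5 (sale 14): sell min(14,35)=14. stock: 35 - 14 = 21. total_sold = 37
  Event 6 (sale 5): sell min(5,21)=5. stock: 21 - 5 = 16. total_sold = 42
  Event 7 (sale 10): sell min(10,16)=10. stock: 16 - 10 = 6. total_sold = 52
  Event 8 (sale 13): sell min(13,6)=6. stock: 6 - 6 = 0. total_sold = 58
  Event 9 (sale 17): sell min(17,0)=0. stock: 0 - 0 = 0. total_sold = 58
  Event 10 (sale 24): sell min(24,0)=0. stock: 0 - 0 = 0. total_sold = 58
  Event 11 (sale 15): sell min(15,0)=0. stock: 0 - 0 = 0. total_sold = 58
Final: stock = 0, total_sold = 58

Answer: 0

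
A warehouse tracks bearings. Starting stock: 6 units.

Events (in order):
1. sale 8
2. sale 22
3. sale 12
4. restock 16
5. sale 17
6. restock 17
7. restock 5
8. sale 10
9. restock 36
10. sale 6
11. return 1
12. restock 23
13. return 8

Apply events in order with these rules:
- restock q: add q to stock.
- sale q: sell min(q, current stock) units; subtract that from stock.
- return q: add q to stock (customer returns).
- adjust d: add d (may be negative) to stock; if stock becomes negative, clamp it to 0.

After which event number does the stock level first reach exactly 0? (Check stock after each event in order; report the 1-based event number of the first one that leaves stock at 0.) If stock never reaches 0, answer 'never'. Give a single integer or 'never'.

Processing events:
Start: stock = 6
  Event 1 (sale 8): sell min(8,6)=6. stock: 6 - 6 = 0. total_sold = 6
  Event 2 (sale 22): sell min(22,0)=0. stock: 0 - 0 = 0. total_sold = 6
  Event 3 (sale 12): sell min(12,0)=0. stock: 0 - 0 = 0. total_sold = 6
  Event 4 (restock 16): 0 + 16 = 16
  Event 5 (sale 17): sell min(17,16)=16. stock: 16 - 16 = 0. total_sold = 22
  Event 6 (restock 17): 0 + 17 = 17
  Event 7 (restock 5): 17 + 5 = 22
  Event 8 (sale 10): sell min(10,22)=10. stock: 22 - 10 = 12. total_sold = 32
  Event 9 (restock 36): 12 + 36 = 48
  Event 10 (sale 6): sell min(6,48)=6. stock: 48 - 6 = 42. total_sold = 38
  Event 11 (return 1): 42 + 1 = 43
  Event 12 (restock 23): 43 + 23 = 66
  Event 13 (return 8): 66 + 8 = 74
Final: stock = 74, total_sold = 38

First zero at event 1.

Answer: 1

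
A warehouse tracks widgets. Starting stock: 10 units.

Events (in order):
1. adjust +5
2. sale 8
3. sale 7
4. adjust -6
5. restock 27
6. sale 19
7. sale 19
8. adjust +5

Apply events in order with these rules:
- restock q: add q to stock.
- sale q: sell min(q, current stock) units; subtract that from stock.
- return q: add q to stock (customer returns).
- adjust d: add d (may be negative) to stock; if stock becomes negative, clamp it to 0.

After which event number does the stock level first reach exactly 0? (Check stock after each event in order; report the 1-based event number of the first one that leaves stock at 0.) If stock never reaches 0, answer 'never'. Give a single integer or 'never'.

Answer: 3

Derivation:
Processing events:
Start: stock = 10
  Event 1 (adjust +5): 10 + 5 = 15
  Event 2 (sale 8): sell min(8,15)=8. stock: 15 - 8 = 7. total_sold = 8
  Event 3 (sale 7): sell min(7,7)=7. stock: 7 - 7 = 0. total_sold = 15
  Event 4 (adjust -6): 0 + -6 = 0 (clamped to 0)
  Event 5 (restock 27): 0 + 27 = 27
  Event 6 (sale 19): sell min(19,27)=19. stock: 27 - 19 = 8. total_sold = 34
  Event 7 (sale 19): sell min(19,8)=8. stock: 8 - 8 = 0. total_sold = 42
  Event 8 (adjust +5): 0 + 5 = 5
Final: stock = 5, total_sold = 42

First zero at event 3.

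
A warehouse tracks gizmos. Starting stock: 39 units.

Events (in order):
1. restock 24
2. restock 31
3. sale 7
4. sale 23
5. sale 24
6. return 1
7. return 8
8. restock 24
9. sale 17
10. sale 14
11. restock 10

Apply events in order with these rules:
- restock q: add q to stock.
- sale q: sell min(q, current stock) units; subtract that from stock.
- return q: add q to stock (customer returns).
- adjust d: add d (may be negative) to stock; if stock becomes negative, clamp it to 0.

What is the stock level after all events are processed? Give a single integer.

Answer: 52

Derivation:
Processing events:
Start: stock = 39
  Event 1 (restock 24): 39 + 24 = 63
  Event 2 (restock 31): 63 + 31 = 94
  Event 3 (sale 7): sell min(7,94)=7. stock: 94 - 7 = 87. total_sold = 7
  Event 4 (sale 23): sell min(23,87)=23. stock: 87 - 23 = 64. total_sold = 30
  Event 5 (sale 24): sell min(24,64)=24. stock: 64 - 24 = 40. total_sold = 54
  Event 6 (return 1): 40 + 1 = 41
  Event 7 (return 8): 41 + 8 = 49
  Event 8 (restock 24): 49 + 24 = 73
  Event 9 (sale 17): sell min(17,73)=17. stock: 73 - 17 = 56. total_sold = 71
  Event 10 (sale 14): sell min(14,56)=14. stock: 56 - 14 = 42. total_sold = 85
  Event 11 (restock 10): 42 + 10 = 52
Final: stock = 52, total_sold = 85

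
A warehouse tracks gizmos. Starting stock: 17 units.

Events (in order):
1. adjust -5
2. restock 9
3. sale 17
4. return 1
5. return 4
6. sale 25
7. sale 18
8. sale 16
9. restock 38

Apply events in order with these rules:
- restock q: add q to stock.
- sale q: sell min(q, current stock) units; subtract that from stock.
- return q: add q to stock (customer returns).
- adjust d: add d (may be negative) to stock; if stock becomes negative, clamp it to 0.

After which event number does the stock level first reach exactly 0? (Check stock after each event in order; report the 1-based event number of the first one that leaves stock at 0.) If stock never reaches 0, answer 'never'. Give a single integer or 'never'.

Processing events:
Start: stock = 17
  Event 1 (adjust -5): 17 + -5 = 12
  Event 2 (restock 9): 12 + 9 = 21
  Event 3 (sale 17): sell min(17,21)=17. stock: 21 - 17 = 4. total_sold = 17
  Event 4 (return 1): 4 + 1 = 5
  Event 5 (return 4): 5 + 4 = 9
  Event 6 (sale 25): sell min(25,9)=9. stock: 9 - 9 = 0. total_sold = 26
  Event 7 (sale 18): sell min(18,0)=0. stock: 0 - 0 = 0. total_sold = 26
  Event 8 (sale 16): sell min(16,0)=0. stock: 0 - 0 = 0. total_sold = 26
  Event 9 (restock 38): 0 + 38 = 38
Final: stock = 38, total_sold = 26

First zero at event 6.

Answer: 6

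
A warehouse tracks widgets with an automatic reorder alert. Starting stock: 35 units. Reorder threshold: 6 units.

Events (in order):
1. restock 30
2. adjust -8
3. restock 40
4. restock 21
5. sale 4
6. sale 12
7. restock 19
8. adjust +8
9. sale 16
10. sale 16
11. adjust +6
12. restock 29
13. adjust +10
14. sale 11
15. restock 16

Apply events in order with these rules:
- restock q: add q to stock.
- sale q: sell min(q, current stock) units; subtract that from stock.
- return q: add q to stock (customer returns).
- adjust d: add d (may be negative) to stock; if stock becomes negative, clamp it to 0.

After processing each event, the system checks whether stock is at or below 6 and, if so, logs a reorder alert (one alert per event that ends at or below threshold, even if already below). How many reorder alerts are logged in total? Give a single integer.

Answer: 0

Derivation:
Processing events:
Start: stock = 35
  Event 1 (restock 30): 35 + 30 = 65
  Event 2 (adjust -8): 65 + -8 = 57
  Event 3 (restock 40): 57 + 40 = 97
  Event 4 (restock 21): 97 + 21 = 118
  Event 5 (sale 4): sell min(4,118)=4. stock: 118 - 4 = 114. total_sold = 4
  Event 6 (sale 12): sell min(12,114)=12. stock: 114 - 12 = 102. total_sold = 16
  Event 7 (restock 19): 102 + 19 = 121
  Event 8 (adjust +8): 121 + 8 = 129
  Event 9 (sale 16): sell min(16,129)=16. stock: 129 - 16 = 113. total_sold = 32
  Event 10 (sale 16): sell min(16,113)=16. stock: 113 - 16 = 97. total_sold = 48
  Event 11 (adjust +6): 97 + 6 = 103
  Event 12 (restock 29): 103 + 29 = 132
  Event 13 (adjust +10): 132 + 10 = 142
  Event 14 (sale 11): sell min(11,142)=11. stock: 142 - 11 = 131. total_sold = 59
  Event 15 (restock 16): 131 + 16 = 147
Final: stock = 147, total_sold = 59

Checking against threshold 6:
  After event 1: stock=65 > 6
  After event 2: stock=57 > 6
  After event 3: stock=97 > 6
  After event 4: stock=118 > 6
  After event 5: stock=114 > 6
  After event 6: stock=102 > 6
  After event 7: stock=121 > 6
  After event 8: stock=129 > 6
  After event 9: stock=113 > 6
  After event 10: stock=97 > 6
  After event 11: stock=103 > 6
  After event 12: stock=132 > 6
  After event 13: stock=142 > 6
  After event 14: stock=131 > 6
  After event 15: stock=147 > 6
Alert events: []. Count = 0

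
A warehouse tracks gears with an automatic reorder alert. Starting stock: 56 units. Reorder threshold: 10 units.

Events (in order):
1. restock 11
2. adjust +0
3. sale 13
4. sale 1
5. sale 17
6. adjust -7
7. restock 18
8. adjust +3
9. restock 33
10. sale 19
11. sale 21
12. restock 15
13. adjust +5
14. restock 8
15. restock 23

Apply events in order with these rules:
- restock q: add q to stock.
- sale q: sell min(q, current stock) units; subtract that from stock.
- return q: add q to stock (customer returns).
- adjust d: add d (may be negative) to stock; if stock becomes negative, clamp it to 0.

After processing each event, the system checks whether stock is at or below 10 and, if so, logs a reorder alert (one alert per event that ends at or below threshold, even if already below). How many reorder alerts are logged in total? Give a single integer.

Answer: 0

Derivation:
Processing events:
Start: stock = 56
  Event 1 (restock 11): 56 + 11 = 67
  Event 2 (adjust +0): 67 + 0 = 67
  Event 3 (sale 13): sell min(13,67)=13. stock: 67 - 13 = 54. total_sold = 13
  Event 4 (sale 1): sell min(1,54)=1. stock: 54 - 1 = 53. total_sold = 14
  Event 5 (sale 17): sell min(17,53)=17. stock: 53 - 17 = 36. total_sold = 31
  Event 6 (adjust -7): 36 + -7 = 29
  Event 7 (restock 18): 29 + 18 = 47
  Event 8 (adjust +3): 47 + 3 = 50
  Event 9 (restock 33): 50 + 33 = 83
  Event 10 (sale 19): sell min(19,83)=19. stock: 83 - 19 = 64. total_sold = 50
  Event 11 (sale 21): sell min(21,64)=21. stock: 64 - 21 = 43. total_sold = 71
  Event 12 (restock 15): 43 + 15 = 58
  Event 13 (adjust +5): 58 + 5 = 63
  Event 14 (restock 8): 63 + 8 = 71
  Event 15 (restock 23): 71 + 23 = 94
Final: stock = 94, total_sold = 71

Checking against threshold 10:
  After event 1: stock=67 > 10
  After event 2: stock=67 > 10
  After event 3: stock=54 > 10
  After event 4: stock=53 > 10
  After event 5: stock=36 > 10
  After event 6: stock=29 > 10
  After event 7: stock=47 > 10
  After event 8: stock=50 > 10
  After event 9: stock=83 > 10
  After event 10: stock=64 > 10
  After event 11: stock=43 > 10
  After event 12: stock=58 > 10
  After event 13: stock=63 > 10
  After event 14: stock=71 > 10
  After event 15: stock=94 > 10
Alert events: []. Count = 0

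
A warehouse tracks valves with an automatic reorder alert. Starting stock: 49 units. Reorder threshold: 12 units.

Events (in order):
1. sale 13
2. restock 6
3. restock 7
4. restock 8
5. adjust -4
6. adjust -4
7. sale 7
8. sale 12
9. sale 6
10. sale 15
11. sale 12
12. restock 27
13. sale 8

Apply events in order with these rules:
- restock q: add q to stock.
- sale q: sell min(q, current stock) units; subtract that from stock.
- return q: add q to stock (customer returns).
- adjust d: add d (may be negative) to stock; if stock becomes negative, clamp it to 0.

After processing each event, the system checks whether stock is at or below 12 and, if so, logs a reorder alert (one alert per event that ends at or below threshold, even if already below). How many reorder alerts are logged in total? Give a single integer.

Processing events:
Start: stock = 49
  Event 1 (sale 13): sell min(13,49)=13. stock: 49 - 13 = 36. total_sold = 13
  Event 2 (restock 6): 36 + 6 = 42
  Event 3 (restock 7): 42 + 7 = 49
  Event 4 (restock 8): 49 + 8 = 57
  Event 5 (adjust -4): 57 + -4 = 53
  Event 6 (adjust -4): 53 + -4 = 49
  Event 7 (sale 7): sell min(7,49)=7. stock: 49 - 7 = 42. total_sold = 20
  Event 8 (sale 12): sell min(12,42)=12. stock: 42 - 12 = 30. total_sold = 32
  Event 9 (sale 6): sell min(6,30)=6. stock: 30 - 6 = 24. total_sold = 38
  Event 10 (sale 15): sell min(15,24)=15. stock: 24 - 15 = 9. total_sold = 53
  Event 11 (sale 12): sell min(12,9)=9. stock: 9 - 9 = 0. total_sold = 62
  Event 12 (restock 27): 0 + 27 = 27
  Event 13 (sale 8): sell min(8,27)=8. stock: 27 - 8 = 19. total_sold = 70
Final: stock = 19, total_sold = 70

Checking against threshold 12:
  After event 1: stock=36 > 12
  After event 2: stock=42 > 12
  After event 3: stock=49 > 12
  After event 4: stock=57 > 12
  After event 5: stock=53 > 12
  After event 6: stock=49 > 12
  After event 7: stock=42 > 12
  After event 8: stock=30 > 12
  After event 9: stock=24 > 12
  After event 10: stock=9 <= 12 -> ALERT
  After event 11: stock=0 <= 12 -> ALERT
  After event 12: stock=27 > 12
  After event 13: stock=19 > 12
Alert events: [10, 11]. Count = 2

Answer: 2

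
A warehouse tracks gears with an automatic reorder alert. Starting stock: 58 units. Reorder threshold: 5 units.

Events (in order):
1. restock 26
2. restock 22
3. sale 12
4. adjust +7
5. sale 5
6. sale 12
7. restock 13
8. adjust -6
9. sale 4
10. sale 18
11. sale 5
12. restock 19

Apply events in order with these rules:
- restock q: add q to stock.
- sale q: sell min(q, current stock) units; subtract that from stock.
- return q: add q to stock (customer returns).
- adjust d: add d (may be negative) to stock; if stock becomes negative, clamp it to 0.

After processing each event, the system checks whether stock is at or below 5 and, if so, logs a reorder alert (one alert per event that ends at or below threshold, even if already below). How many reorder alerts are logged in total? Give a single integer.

Answer: 0

Derivation:
Processing events:
Start: stock = 58
  Event 1 (restock 26): 58 + 26 = 84
  Event 2 (restock 22): 84 + 22 = 106
  Event 3 (sale 12): sell min(12,106)=12. stock: 106 - 12 = 94. total_sold = 12
  Event 4 (adjust +7): 94 + 7 = 101
  Event 5 (sale 5): sell min(5,101)=5. stock: 101 - 5 = 96. total_sold = 17
  Event 6 (sale 12): sell min(12,96)=12. stock: 96 - 12 = 84. total_sold = 29
  Event 7 (restock 13): 84 + 13 = 97
  Event 8 (adjust -6): 97 + -6 = 91
  Event 9 (sale 4): sell min(4,91)=4. stock: 91 - 4 = 87. total_sold = 33
  Event 10 (sale 18): sell min(18,87)=18. stock: 87 - 18 = 69. total_sold = 51
  Event 11 (sale 5): sell min(5,69)=5. stock: 69 - 5 = 64. total_sold = 56
  Event 12 (restock 19): 64 + 19 = 83
Final: stock = 83, total_sold = 56

Checking against threshold 5:
  After event 1: stock=84 > 5
  After event 2: stock=106 > 5
  After event 3: stock=94 > 5
  After event 4: stock=101 > 5
  After event 5: stock=96 > 5
  After event 6: stock=84 > 5
  After event 7: stock=97 > 5
  After event 8: stock=91 > 5
  After event 9: stock=87 > 5
  After event 10: stock=69 > 5
  After event 11: stock=64 > 5
  After event 12: stock=83 > 5
Alert events: []. Count = 0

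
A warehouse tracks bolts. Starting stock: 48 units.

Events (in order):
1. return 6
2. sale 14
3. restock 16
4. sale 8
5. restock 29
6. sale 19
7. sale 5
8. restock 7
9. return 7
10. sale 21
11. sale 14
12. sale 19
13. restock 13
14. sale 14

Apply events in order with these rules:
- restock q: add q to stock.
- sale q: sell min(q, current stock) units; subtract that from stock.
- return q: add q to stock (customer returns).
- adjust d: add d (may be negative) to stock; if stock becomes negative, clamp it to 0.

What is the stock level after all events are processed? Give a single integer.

Answer: 12

Derivation:
Processing events:
Start: stock = 48
  Event 1 (return 6): 48 + 6 = 54
  Event 2 (sale 14): sell min(14,54)=14. stock: 54 - 14 = 40. total_sold = 14
  Event 3 (restock 16): 40 + 16 = 56
  Event 4 (sale 8): sell min(8,56)=8. stock: 56 - 8 = 48. total_sold = 22
  Event 5 (restock 29): 48 + 29 = 77
  Event 6 (sale 19): sell min(19,77)=19. stock: 77 - 19 = 58. total_sold = 41
  Event 7 (sale 5): sell min(5,58)=5. stock: 58 - 5 = 53. total_sold = 46
  Event 8 (restock 7): 53 + 7 = 60
  Event 9 (return 7): 60 + 7 = 67
  Event 10 (sale 21): sell min(21,67)=21. stock: 67 - 21 = 46. total_sold = 67
  Event 11 (sale 14): sell min(14,46)=14. stock: 46 - 14 = 32. total_sold = 81
  Event 12 (sale 19): sell min(19,32)=19. stock: 32 - 19 = 13. total_sold = 100
  Event 13 (restock 13): 13 + 13 = 26
  Event 14 (sale 14): sell min(14,26)=14. stock: 26 - 14 = 12. total_sold = 114
Final: stock = 12, total_sold = 114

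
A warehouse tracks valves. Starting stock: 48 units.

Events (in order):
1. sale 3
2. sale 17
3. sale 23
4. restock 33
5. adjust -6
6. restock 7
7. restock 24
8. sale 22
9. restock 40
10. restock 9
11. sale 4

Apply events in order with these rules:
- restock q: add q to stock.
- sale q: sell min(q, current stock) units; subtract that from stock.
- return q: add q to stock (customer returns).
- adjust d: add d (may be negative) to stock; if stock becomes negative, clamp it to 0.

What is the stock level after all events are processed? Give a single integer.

Answer: 86

Derivation:
Processing events:
Start: stock = 48
  Event 1 (sale 3): sell min(3,48)=3. stock: 48 - 3 = 45. total_sold = 3
  Event 2 (sale 17): sell min(17,45)=17. stock: 45 - 17 = 28. total_sold = 20
  Event 3 (sale 23): sell min(23,28)=23. stock: 28 - 23 = 5. total_sold = 43
  Event 4 (restock 33): 5 + 33 = 38
  Event 5 (adjust -6): 38 + -6 = 32
  Event 6 (restock 7): 32 + 7 = 39
  Event 7 (restock 24): 39 + 24 = 63
  Event 8 (sale 22): sell min(22,63)=22. stock: 63 - 22 = 41. total_sold = 65
  Event 9 (restock 40): 41 + 40 = 81
  Event 10 (restock 9): 81 + 9 = 90
  Event 11 (sale 4): sell min(4,90)=4. stock: 90 - 4 = 86. total_sold = 69
Final: stock = 86, total_sold = 69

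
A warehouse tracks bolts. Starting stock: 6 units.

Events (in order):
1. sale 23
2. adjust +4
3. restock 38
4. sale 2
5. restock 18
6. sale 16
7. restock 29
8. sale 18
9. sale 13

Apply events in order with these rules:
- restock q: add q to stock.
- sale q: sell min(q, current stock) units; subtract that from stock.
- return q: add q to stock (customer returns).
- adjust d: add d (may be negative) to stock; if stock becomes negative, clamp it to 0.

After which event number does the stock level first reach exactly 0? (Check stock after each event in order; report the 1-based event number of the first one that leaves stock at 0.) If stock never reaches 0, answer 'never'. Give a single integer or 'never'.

Answer: 1

Derivation:
Processing events:
Start: stock = 6
  Event 1 (sale 23): sell min(23,6)=6. stock: 6 - 6 = 0. total_sold = 6
  Event 2 (adjust +4): 0 + 4 = 4
  Event 3 (restock 38): 4 + 38 = 42
  Event 4 (sale 2): sell min(2,42)=2. stock: 42 - 2 = 40. total_sold = 8
  Event 5 (restock 18): 40 + 18 = 58
  Event 6 (sale 16): sell min(16,58)=16. stock: 58 - 16 = 42. total_sold = 24
  Event 7 (restock 29): 42 + 29 = 71
  Event 8 (sale 18): sell min(18,71)=18. stock: 71 - 18 = 53. total_sold = 42
  Event 9 (sale 13): sell min(13,53)=13. stock: 53 - 13 = 40. total_sold = 55
Final: stock = 40, total_sold = 55

First zero at event 1.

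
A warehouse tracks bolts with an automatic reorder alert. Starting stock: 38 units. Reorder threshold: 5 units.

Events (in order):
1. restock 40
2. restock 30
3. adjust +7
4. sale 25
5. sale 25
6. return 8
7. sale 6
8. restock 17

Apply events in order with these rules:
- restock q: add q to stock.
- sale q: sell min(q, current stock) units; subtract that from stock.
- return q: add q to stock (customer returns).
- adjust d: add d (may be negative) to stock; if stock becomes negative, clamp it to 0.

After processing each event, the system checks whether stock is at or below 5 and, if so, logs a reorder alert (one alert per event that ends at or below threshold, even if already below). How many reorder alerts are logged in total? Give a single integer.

Answer: 0

Derivation:
Processing events:
Start: stock = 38
  Event 1 (restock 40): 38 + 40 = 78
  Event 2 (restock 30): 78 + 30 = 108
  Event 3 (adjust +7): 108 + 7 = 115
  Event 4 (sale 25): sell min(25,115)=25. stock: 115 - 25 = 90. total_sold = 25
  Event 5 (sale 25): sell min(25,90)=25. stock: 90 - 25 = 65. total_sold = 50
  Event 6 (return 8): 65 + 8 = 73
  Event 7 (sale 6): sell min(6,73)=6. stock: 73 - 6 = 67. total_sold = 56
  Event 8 (restock 17): 67 + 17 = 84
Final: stock = 84, total_sold = 56

Checking against threshold 5:
  After event 1: stock=78 > 5
  After event 2: stock=108 > 5
  After event 3: stock=115 > 5
  After event 4: stock=90 > 5
  After event 5: stock=65 > 5
  After event 6: stock=73 > 5
  After event 7: stock=67 > 5
  After event 8: stock=84 > 5
Alert events: []. Count = 0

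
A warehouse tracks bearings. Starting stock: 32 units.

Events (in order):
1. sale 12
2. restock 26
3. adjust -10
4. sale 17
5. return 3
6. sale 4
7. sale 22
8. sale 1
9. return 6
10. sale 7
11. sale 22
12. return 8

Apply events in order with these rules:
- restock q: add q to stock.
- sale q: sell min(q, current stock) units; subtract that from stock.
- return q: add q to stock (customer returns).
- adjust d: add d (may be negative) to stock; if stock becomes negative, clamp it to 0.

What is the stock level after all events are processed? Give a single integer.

Answer: 8

Derivation:
Processing events:
Start: stock = 32
  Event 1 (sale 12): sell min(12,32)=12. stock: 32 - 12 = 20. total_sold = 12
  Event 2 (restock 26): 20 + 26 = 46
  Event 3 (adjust -10): 46 + -10 = 36
  Event 4 (sale 17): sell min(17,36)=17. stock: 36 - 17 = 19. total_sold = 29
  Event 5 (return 3): 19 + 3 = 22
  Event 6 (sale 4): sell min(4,22)=4. stock: 22 - 4 = 18. total_sold = 33
  Event 7 (sale 22): sell min(22,18)=18. stock: 18 - 18 = 0. total_sold = 51
  Event 8 (sale 1): sell min(1,0)=0. stock: 0 - 0 = 0. total_sold = 51
  Event 9 (return 6): 0 + 6 = 6
  Event 10 (sale 7): sell min(7,6)=6. stock: 6 - 6 = 0. total_sold = 57
  Event 11 (sale 22): sell min(22,0)=0. stock: 0 - 0 = 0. total_sold = 57
  Event 12 (return 8): 0 + 8 = 8
Final: stock = 8, total_sold = 57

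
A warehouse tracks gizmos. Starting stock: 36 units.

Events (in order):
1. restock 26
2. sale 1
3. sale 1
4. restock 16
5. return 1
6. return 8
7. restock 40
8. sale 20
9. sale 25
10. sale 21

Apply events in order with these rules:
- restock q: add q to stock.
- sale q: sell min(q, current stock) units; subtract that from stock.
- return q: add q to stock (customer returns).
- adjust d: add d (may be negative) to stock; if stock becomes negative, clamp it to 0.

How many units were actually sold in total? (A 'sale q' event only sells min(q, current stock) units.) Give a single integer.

Processing events:
Start: stock = 36
  Event 1 (restock 26): 36 + 26 = 62
  Event 2 (sale 1): sell min(1,62)=1. stock: 62 - 1 = 61. total_sold = 1
  Event 3 (sale 1): sell min(1,61)=1. stock: 61 - 1 = 60. total_sold = 2
  Event 4 (restock 16): 60 + 16 = 76
  Event 5 (return 1): 76 + 1 = 77
  Event 6 (return 8): 77 + 8 = 85
  Event 7 (restock 40): 85 + 40 = 125
  Event 8 (sale 20): sell min(20,125)=20. stock: 125 - 20 = 105. total_sold = 22
  Event 9 (sale 25): sell min(25,105)=25. stock: 105 - 25 = 80. total_sold = 47
  Event 10 (sale 21): sell min(21,80)=21. stock: 80 - 21 = 59. total_sold = 68
Final: stock = 59, total_sold = 68

Answer: 68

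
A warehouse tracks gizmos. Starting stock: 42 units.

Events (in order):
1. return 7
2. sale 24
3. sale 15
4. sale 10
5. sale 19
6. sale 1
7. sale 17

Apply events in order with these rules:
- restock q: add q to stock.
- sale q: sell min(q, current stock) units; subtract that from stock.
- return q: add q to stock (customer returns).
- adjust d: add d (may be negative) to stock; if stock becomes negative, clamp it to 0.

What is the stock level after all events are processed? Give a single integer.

Answer: 0

Derivation:
Processing events:
Start: stock = 42
  Event 1 (return 7): 42 + 7 = 49
  Event 2 (sale 24): sell min(24,49)=24. stock: 49 - 24 = 25. total_sold = 24
  Event 3 (sale 15): sell min(15,25)=15. stock: 25 - 15 = 10. total_sold = 39
  Event 4 (sale 10): sell min(10,10)=10. stock: 10 - 10 = 0. total_sold = 49
  Event 5 (sale 19): sell min(19,0)=0. stock: 0 - 0 = 0. total_sold = 49
  Event 6 (sale 1): sell min(1,0)=0. stock: 0 - 0 = 0. total_sold = 49
  Event 7 (sale 17): sell min(17,0)=0. stock: 0 - 0 = 0. total_sold = 49
Final: stock = 0, total_sold = 49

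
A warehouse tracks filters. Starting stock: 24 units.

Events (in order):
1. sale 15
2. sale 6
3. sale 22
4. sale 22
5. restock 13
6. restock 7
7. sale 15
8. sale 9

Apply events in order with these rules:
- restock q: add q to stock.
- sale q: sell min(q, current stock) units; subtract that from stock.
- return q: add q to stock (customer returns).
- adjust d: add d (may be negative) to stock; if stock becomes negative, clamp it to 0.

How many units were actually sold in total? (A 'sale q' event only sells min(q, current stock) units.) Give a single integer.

Answer: 44

Derivation:
Processing events:
Start: stock = 24
  Event 1 (sale 15): sell min(15,24)=15. stock: 24 - 15 = 9. total_sold = 15
  Event 2 (sale 6): sell min(6,9)=6. stock: 9 - 6 = 3. total_sold = 21
  Event 3 (sale 22): sell min(22,3)=3. stock: 3 - 3 = 0. total_sold = 24
  Event 4 (sale 22): sell min(22,0)=0. stock: 0 - 0 = 0. total_sold = 24
  Event 5 (restock 13): 0 + 13 = 13
  Event 6 (restock 7): 13 + 7 = 20
  Event 7 (sale 15): sell min(15,20)=15. stock: 20 - 15 = 5. total_sold = 39
  Event 8 (sale 9): sell min(9,5)=5. stock: 5 - 5 = 0. total_sold = 44
Final: stock = 0, total_sold = 44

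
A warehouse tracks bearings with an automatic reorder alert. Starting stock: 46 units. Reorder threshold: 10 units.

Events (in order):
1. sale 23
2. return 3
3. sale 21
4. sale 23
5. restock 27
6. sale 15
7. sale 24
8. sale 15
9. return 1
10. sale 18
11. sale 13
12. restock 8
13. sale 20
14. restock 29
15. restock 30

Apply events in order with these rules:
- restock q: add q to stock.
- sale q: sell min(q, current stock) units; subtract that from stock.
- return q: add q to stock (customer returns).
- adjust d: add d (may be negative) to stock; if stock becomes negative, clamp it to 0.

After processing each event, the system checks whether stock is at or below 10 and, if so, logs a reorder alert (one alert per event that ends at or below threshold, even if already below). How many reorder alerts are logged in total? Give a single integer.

Processing events:
Start: stock = 46
  Event 1 (sale 23): sell min(23,46)=23. stock: 46 - 23 = 23. total_sold = 23
  Event 2 (return 3): 23 + 3 = 26
  Event 3 (sale 21): sell min(21,26)=21. stock: 26 - 21 = 5. total_sold = 44
  Event 4 (sale 23): sell min(23,5)=5. stock: 5 - 5 = 0. total_sold = 49
  Event 5 (restock 27): 0 + 27 = 27
  Event 6 (sale 15): sell min(15,27)=15. stock: 27 - 15 = 12. total_sold = 64
  Event 7 (sale 24): sell min(24,12)=12. stock: 12 - 12 = 0. total_sold = 76
  Event 8 (sale 15): sell min(15,0)=0. stock: 0 - 0 = 0. total_sold = 76
  Event 9 (return 1): 0 + 1 = 1
  Event 10 (sale 18): sell min(18,1)=1. stock: 1 - 1 = 0. total_sold = 77
  Event 11 (sale 13): sell min(13,0)=0. stock: 0 - 0 = 0. total_sold = 77
  Event 12 (restock 8): 0 + 8 = 8
  Event 13 (sale 20): sell min(20,8)=8. stock: 8 - 8 = 0. total_sold = 85
  Event 14 (restock 29): 0 + 29 = 29
  Event 15 (restock 30): 29 + 30 = 59
Final: stock = 59, total_sold = 85

Checking against threshold 10:
  After event 1: stock=23 > 10
  After event 2: stock=26 > 10
  After event 3: stock=5 <= 10 -> ALERT
  After event 4: stock=0 <= 10 -> ALERT
  After event 5: stock=27 > 10
  After event 6: stock=12 > 10
  After event 7: stock=0 <= 10 -> ALERT
  After event 8: stock=0 <= 10 -> ALERT
  After event 9: stock=1 <= 10 -> ALERT
  After event 10: stock=0 <= 10 -> ALERT
  After event 11: stock=0 <= 10 -> ALERT
  After event 12: stock=8 <= 10 -> ALERT
  After event 13: stock=0 <= 10 -> ALERT
  After event 14: stock=29 > 10
  After event 15: stock=59 > 10
Alert events: [3, 4, 7, 8, 9, 10, 11, 12, 13]. Count = 9

Answer: 9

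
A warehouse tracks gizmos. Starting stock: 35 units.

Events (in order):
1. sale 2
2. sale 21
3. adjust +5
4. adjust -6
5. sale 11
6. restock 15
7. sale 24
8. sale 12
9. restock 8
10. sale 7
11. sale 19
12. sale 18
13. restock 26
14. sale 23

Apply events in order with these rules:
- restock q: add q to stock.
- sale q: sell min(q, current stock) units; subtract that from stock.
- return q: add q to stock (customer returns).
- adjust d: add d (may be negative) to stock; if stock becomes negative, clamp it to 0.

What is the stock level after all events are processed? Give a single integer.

Answer: 3

Derivation:
Processing events:
Start: stock = 35
  Event 1 (sale 2): sell min(2,35)=2. stock: 35 - 2 = 33. total_sold = 2
  Event 2 (sale 21): sell min(21,33)=21. stock: 33 - 21 = 12. total_sold = 23
  Event 3 (adjust +5): 12 + 5 = 17
  Event 4 (adjust -6): 17 + -6 = 11
  Event 5 (sale 11): sell min(11,11)=11. stock: 11 - 11 = 0. total_sold = 34
  Event 6 (restock 15): 0 + 15 = 15
  Event 7 (sale 24): sell min(24,15)=15. stock: 15 - 15 = 0. total_sold = 49
  Event 8 (sale 12): sell min(12,0)=0. stock: 0 - 0 = 0. total_sold = 49
  Event 9 (restock 8): 0 + 8 = 8
  Event 10 (sale 7): sell min(7,8)=7. stock: 8 - 7 = 1. total_sold = 56
  Event 11 (sale 19): sell min(19,1)=1. stock: 1 - 1 = 0. total_sold = 57
  Event 12 (sale 18): sell min(18,0)=0. stock: 0 - 0 = 0. total_sold = 57
  Event 13 (restock 26): 0 + 26 = 26
  Event 14 (sale 23): sell min(23,26)=23. stock: 26 - 23 = 3. total_sold = 80
Final: stock = 3, total_sold = 80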